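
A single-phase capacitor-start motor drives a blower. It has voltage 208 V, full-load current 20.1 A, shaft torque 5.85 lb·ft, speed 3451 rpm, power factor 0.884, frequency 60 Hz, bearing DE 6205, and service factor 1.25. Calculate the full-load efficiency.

τ = 5.85 lb·ft × 1.356 = 7.933 N·m
ω = 2π × 3451/60 = 361.4 rad/s; P_out = τω = 7.933 × 361.4 = 2867 W
P_in = V·I·cosφ = 208 × 20.1 × 0.884 = 3696 W
η = P_out / P_in = 2867 / 3696 = 0.776 = 77.6%

77.6 %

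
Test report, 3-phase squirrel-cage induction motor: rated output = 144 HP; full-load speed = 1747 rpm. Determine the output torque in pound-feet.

433 lb·ft

P_out = 144 × 746 = 107424 W
ω = 2π × 1747/60 = 182.9 rad/s
τ = P_out/ω = 107424/182.9 = 587.3 N·m
In lb·ft: 587.3/1.356 = 433 lb·ft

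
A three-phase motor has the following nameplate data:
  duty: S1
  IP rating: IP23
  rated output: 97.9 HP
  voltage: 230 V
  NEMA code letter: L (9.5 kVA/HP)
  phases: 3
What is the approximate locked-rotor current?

S_LR = 9.5 × 97.9 = 930.05 kVA
I_LR = S_LR/(√3·V_L) = 930050/(1.732×230) = 2330 A

2330 A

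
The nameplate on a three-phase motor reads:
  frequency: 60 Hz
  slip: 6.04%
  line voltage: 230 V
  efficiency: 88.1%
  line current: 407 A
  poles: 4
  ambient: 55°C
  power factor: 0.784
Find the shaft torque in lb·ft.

466 lb·ft

P_in = √3·V·I·cosφ = 1.732 × 230 × 407 × 0.784 = 127112 W
P_out = η·P_in = 0.881 × 127112 = 111986 W
n_s = 120×60/4 = 1800 rpm; n = 1800×(1−0.0604) = 1691 rpm
ω = 2π×1691/60 = 177.1 rad/s
τ = P_out/ω = 111986/177.1 = 632.3 N·m
In lb·ft: 632.3/1.356 = 466 lb·ft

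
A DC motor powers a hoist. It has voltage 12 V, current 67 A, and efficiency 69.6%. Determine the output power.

P_in = V·I = 12 × 67 = 804 W
P_out = η·P_in = 0.696 × 804 = 560 W

0.56 kW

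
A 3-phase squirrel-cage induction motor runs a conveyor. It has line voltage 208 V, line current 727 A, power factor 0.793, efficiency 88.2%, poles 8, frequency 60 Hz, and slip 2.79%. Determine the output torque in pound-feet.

P_in = √3·V·I·cosφ = 1.732 × 208 × 727 × 0.793 = 207692 W
P_out = η·P_in = 0.882 × 207692 = 183184 W
n_s = 120×60/8 = 900 rpm; n = 900×(1−0.0279) = 875 rpm
ω = 2π×875/60 = 91.63 rad/s
τ = P_out/ω = 183184/91.63 = 1999 N·m
In lb·ft: 1999/1.356 = 1470 lb·ft

1470 lb·ft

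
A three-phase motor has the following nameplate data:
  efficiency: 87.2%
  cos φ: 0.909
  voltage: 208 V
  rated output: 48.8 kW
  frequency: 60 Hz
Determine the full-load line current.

P_out = 48.8 kW = 48800 W
P_in = P_out / η = 48800 / 0.872 = 55963 W
I_L = P_in / (√3·V_L·cosφ) = 55963 / (1.732 × 208 × 0.909) = 171 A

171 A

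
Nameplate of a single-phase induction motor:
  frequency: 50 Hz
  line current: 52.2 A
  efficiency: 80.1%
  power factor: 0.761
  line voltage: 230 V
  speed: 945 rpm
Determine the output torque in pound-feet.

P_in = V·I·cosφ = 230 × 52.2 × 0.761 = 9137 W
P_out = η·P_in = 0.801 × 9137 = 7319 W
n = 945 rpm
ω = 2π×945/60 = 98.96 rad/s
τ = P_out/ω = 7319/98.96 = 73.96 N·m
In lb·ft: 73.96/1.356 = 54.5 lb·ft

54.5 lb·ft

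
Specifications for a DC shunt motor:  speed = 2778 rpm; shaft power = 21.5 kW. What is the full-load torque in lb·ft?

ω = 2π × 2778/60 = 290.9 rad/s
τ = P/ω = 21500/290.9 = 73.91 N·m
In lb·ft: 73.91/1.356 = 54.5 lb·ft

54.5 lb·ft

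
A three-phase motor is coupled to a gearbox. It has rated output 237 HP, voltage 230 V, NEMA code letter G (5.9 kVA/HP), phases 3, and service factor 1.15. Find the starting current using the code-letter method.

S_LR = 5.9 × 237 = 1398.3 kVA
I_LR = S_LR/(√3·V_L) = 1398300/(1.732×230) = 3510 A

3510 A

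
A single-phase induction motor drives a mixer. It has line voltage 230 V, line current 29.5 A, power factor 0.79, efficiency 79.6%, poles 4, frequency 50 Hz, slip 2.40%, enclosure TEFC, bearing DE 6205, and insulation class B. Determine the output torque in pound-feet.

P_in = V·I·cosφ = 230 × 29.5 × 0.79 = 5360 W
P_out = η·P_in = 0.796 × 5360 = 4267 W
n_s = 120×50/4 = 1500 rpm; n = 1500×(1−0.024) = 1464 rpm
ω = 2π×1464/60 = 153.3 rad/s
τ = P_out/ω = 4267/153.3 = 27.83 N·m
In lb·ft: 27.83/1.356 = 20.5 lb·ft

20.5 lb·ft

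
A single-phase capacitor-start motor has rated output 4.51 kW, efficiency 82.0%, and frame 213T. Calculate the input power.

5.5 kW

P_out = 4510 W
P_in = P_out/η = 4510/0.82 = 5500 W = 5.5 kW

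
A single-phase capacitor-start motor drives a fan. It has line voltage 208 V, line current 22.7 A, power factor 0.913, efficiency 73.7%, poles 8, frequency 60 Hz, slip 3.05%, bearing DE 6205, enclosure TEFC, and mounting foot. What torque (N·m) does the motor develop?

P_in = V·I·cosφ = 208 × 22.7 × 0.913 = 4311 W
P_out = η·P_in = 0.737 × 4311 = 3177 W
n_s = 120×60/8 = 900 rpm; n = 900×(1−0.0305) = 873 rpm
ω = 2π×873/60 = 91.42 rad/s
τ = P_out/ω = 3177/91.42 = 34.8 N·m

34.8 N·m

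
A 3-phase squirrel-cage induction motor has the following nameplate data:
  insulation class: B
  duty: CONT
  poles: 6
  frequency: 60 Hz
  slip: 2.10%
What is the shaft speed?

1175 rpm

n_s = 120f/p = 120×60/6 = 1200 rpm
n = n_s(1 − s) = 1200 × (1 − 0.021) = 1175 rpm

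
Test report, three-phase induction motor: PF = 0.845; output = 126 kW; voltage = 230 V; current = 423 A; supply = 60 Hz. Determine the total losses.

16400 W

P_in = √3·V·I·cosφ = 1.732×230×423×0.845 = 142388 W
P_out = 126000 W
Losses = P_in − P_out = 142388 − 126000 = 16388 W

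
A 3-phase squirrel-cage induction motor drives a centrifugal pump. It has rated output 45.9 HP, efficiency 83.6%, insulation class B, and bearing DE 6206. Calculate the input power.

41 kW

P_out = 45.9 × 746 = 34241 W
P_in = P_out/η = 34241/0.836 = 40958 W = 41 kW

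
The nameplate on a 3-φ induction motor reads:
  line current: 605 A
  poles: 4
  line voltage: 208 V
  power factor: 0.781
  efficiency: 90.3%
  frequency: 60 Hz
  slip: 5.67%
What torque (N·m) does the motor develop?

P_in = √3·V·I·cosφ = 1.732 × 208 × 605 × 0.781 = 170223 W
P_out = η·P_in = 0.903 × 170223 = 153711 W
n_s = 120×60/4 = 1800 rpm; n = 1800×(1−0.0567) = 1698 rpm
ω = 2π×1698/60 = 177.8 rad/s
τ = P_out/ω = 153711/177.8 = 865 N·m

865 N·m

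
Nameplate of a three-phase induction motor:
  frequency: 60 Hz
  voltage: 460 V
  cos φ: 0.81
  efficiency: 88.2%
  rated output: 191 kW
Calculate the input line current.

P_out = 191 kW = 191000 W
P_in = P_out / η = 191000 / 0.882 = 216553 W
I_L = P_in / (√3·V_L·cosφ) = 216553 / (1.732 × 460 × 0.81) = 336 A

336 A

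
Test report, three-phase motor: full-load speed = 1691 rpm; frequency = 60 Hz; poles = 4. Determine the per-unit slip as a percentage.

n_s = 120f/p = 120×60/4 = 1800 rpm
s = (n_s − n)/n_s = (1800 − 1691)/1800 = 0.0606

6.1 %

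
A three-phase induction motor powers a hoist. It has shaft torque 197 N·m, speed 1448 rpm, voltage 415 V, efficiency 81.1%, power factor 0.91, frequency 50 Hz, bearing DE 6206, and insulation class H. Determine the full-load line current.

ω = 2π×1448/60 = 151.6 rad/s; P_out = τω = 197 × 151.6 = 29865 W
P_in = P_out / η = 29865 / 0.811 = 36825 W
I_L = P_in / (√3·V_L·cosφ) = 36825 / (1.732 × 415 × 0.91) = 56.3 A

56.3 A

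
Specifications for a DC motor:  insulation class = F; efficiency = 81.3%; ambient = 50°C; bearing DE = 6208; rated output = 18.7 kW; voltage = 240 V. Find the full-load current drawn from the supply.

95.8 A

P_out = 18.7 kW = 18700 W
P_in = P_out / η = 18700 / 0.813 = 23001 W
I = P_in / V = 23001 / 240 = 95.8 A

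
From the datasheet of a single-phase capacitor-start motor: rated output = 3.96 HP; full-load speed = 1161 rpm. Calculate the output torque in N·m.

P_out = 3.96 × 746 = 2954 W
ω = 2π × 1161/60 = 121.6 rad/s
τ = P_out/ω = 2954/121.6 = 24.3 N·m

24.3 N·m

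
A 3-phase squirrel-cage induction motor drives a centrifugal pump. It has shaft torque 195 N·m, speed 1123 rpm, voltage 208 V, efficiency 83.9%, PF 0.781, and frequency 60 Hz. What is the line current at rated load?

ω = 2π×1123/60 = 117.6 rad/s; P_out = τω = 195 × 117.6 = 22932 W
P_in = P_out / η = 22932 / 0.839 = 27333 W
I_L = P_in / (√3·V_L·cosφ) = 27333 / (1.732 × 208 × 0.781) = 97.1 A

97.1 A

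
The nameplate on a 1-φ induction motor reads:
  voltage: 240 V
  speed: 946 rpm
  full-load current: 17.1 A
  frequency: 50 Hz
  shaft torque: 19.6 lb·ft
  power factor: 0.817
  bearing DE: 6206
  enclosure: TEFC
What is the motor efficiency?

τ = 19.6 lb·ft × 1.356 = 26.58 N·m
ω = 2π × 946/60 = 99.06 rad/s; P_out = τω = 26.58 × 99.06 = 2633 W
P_in = V·I·cosφ = 240 × 17.1 × 0.817 = 3353 W
η = P_out / P_in = 2633 / 3353 = 0.785 = 78.5%

78.5 %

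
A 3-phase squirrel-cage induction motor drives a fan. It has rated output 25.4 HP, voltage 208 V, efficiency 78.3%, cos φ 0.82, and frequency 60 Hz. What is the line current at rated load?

81.9 A

P_out = 25.4 × 746 = 18948 W
P_in = P_out / η = 18948 / 0.783 = 24199 W
I_L = P_in / (√3·V_L·cosφ) = 24199 / (1.732 × 208 × 0.82) = 81.9 A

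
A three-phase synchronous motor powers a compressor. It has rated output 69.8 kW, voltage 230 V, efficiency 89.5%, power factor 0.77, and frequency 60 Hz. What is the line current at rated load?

P_out = 69.8 kW = 69800 W
P_in = P_out / η = 69800 / 0.895 = 77989 W
I_L = P_in / (√3·V_L·cosφ) = 77989 / (1.732 × 230 × 0.77) = 254 A

254 A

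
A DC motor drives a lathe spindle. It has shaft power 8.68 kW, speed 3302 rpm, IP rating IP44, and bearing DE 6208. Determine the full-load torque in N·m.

ω = 2π × 3302/60 = 345.8 rad/s
τ = P/ω = 8680/345.8 = 25.1 N·m

25.1 N·m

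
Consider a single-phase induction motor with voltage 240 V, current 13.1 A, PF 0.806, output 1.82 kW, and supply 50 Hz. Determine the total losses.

P_in = V·I·cosφ = 240×13.1×0.806 = 2534 W
P_out = 1820 W
Losses = P_in − P_out = 2534 − 1820 = 714 W

714 W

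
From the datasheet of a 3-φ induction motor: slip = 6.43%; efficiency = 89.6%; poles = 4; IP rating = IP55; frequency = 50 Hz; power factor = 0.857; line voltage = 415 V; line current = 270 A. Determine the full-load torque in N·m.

1010 N·m

P_in = √3·V·I·cosφ = 1.732 × 415 × 270 × 0.857 = 166319 W
P_out = η·P_in = 0.896 × 166319 = 149022 W
n_s = 120×50/4 = 1500 rpm; n = 1500×(1−0.0643) = 1404 rpm
ω = 2π×1404/60 = 147 rad/s
τ = P_out/ω = 149022/147 = 1010 N·m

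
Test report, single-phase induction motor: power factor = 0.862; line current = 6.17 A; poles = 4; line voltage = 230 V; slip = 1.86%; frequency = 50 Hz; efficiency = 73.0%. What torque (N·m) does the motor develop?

P_in = V·I·cosφ = 230 × 6.17 × 0.862 = 1223 W
P_out = η·P_in = 0.73 × 1223 = 893 W
n_s = 120×50/4 = 1500 rpm; n = 1500×(1−0.0186) = 1472 rpm
ω = 2π×1472/60 = 154.1 rad/s
τ = P_out/ω = 893/154.1 = 5.79 N·m

5.79 N·m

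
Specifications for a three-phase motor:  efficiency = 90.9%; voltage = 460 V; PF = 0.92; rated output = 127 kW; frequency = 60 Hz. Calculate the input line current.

191 A

P_out = 127 kW = 127000 W
P_in = P_out / η = 127000 / 0.909 = 139714 W
I_L = P_in / (√3·V_L·cosφ) = 139714 / (1.732 × 460 × 0.92) = 191 A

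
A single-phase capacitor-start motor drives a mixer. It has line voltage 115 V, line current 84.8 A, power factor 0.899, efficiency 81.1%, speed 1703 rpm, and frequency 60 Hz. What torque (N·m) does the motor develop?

39.9 N·m

P_in = V·I·cosφ = 115 × 84.8 × 0.899 = 8767 W
P_out = η·P_in = 0.811 × 8767 = 7110 W
n = 1703 rpm
ω = 2π×1703/60 = 178.3 rad/s
τ = P_out/ω = 7110/178.3 = 39.9 N·m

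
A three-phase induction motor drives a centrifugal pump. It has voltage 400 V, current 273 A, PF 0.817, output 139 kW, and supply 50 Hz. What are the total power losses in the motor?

P_in = √3·V·I·cosφ = 1.732×400×273×0.817 = 154523 W
P_out = 139000 W
Losses = P_in − P_out = 154523 − 139000 = 15523 W

15.5 kW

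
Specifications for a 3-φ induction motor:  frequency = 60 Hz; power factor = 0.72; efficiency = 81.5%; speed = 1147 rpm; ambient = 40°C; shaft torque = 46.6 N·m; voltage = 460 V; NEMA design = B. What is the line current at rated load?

ω = 2π×1147/60 = 120.1 rad/s; P_out = τω = 46.6 × 120.1 = 5597 W
P_in = P_out / η = 5597 / 0.815 = 6867 W
I_L = P_in / (√3·V_L·cosφ) = 6867 / (1.732 × 460 × 0.72) = 12 A

12 A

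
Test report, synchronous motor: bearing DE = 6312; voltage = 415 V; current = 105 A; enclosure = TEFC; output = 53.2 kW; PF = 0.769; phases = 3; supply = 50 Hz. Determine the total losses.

P_in = √3·V·I·cosφ = 1.732×415×105×0.769 = 58038 W
P_out = 53200 W
Losses = P_in − P_out = 58038 − 53200 = 4838 W

4.84 kW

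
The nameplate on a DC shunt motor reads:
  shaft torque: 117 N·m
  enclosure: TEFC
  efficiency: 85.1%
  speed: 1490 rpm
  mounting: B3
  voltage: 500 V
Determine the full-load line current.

ω = 2π×1490/60 = 156 rad/s; P_out = τω = 117 × 156 = 18252 W
P_in = P_out / η = 18252 / 0.851 = 21448 W
I = P_in / V = 21448 / 500 = 42.9 A

42.9 A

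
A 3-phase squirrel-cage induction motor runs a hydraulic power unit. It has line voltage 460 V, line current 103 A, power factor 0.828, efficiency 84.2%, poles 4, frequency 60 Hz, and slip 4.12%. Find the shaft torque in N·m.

317 N·m

P_in = √3·V·I·cosφ = 1.732 × 460 × 103 × 0.828 = 67947 W
P_out = η·P_in = 0.842 × 67947 = 57211 W
n_s = 120×60/4 = 1800 rpm; n = 1800×(1−0.0412) = 1726 rpm
ω = 2π×1726/60 = 180.7 rad/s
τ = P_out/ω = 57211/180.7 = 317 N·m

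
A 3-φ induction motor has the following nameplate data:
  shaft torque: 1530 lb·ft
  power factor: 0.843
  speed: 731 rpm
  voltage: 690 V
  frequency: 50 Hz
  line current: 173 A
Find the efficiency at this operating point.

τ = 1530 lb·ft × 1.356 = 2075 N·m
ω = 2π × 731/60 = 76.55 rad/s; P_out = τω = 2075 × 76.55 = 158841 W
P_in = √3·V_L·I_L·cosφ = 1.732 × 690 × 173 × 0.843 = 174289 W
η = P_out / P_in = 158841 / 174289 = 0.911 = 91.1%

91.1 %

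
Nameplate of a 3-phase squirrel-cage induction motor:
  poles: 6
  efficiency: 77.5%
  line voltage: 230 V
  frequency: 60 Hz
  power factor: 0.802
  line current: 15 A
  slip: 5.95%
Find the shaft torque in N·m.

P_in = √3·V·I·cosφ = 1.732 × 230 × 15 × 0.802 = 4792 W
P_out = η·P_in = 0.775 × 4792 = 3714 W
n_s = 120×60/6 = 1200 rpm; n = 1200×(1−0.0595) = 1129 rpm
ω = 2π×1129/60 = 118.2 rad/s
τ = P_out/ω = 3714/118.2 = 31.4 N·m

31.4 N·m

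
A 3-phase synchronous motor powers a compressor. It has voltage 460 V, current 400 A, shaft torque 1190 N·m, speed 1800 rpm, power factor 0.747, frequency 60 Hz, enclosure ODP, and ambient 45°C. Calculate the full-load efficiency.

ω = 2π × 1800/60 = 188.5 rad/s; P_out = τω = 1190 × 188.5 = 224315 W
P_in = √3·V_L·I_L·cosφ = 1.732 × 460 × 400 × 0.747 = 238060 W
η = P_out / P_in = 224315 / 238060 = 0.942 = 94.2%

94.2 %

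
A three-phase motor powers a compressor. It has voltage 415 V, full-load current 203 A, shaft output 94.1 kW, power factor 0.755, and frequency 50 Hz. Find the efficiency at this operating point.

85.4 %

P_out = 94.1 kW = 94100 W
P_in = √3·V_L·I_L·cosφ = 1.732 × 415 × 203 × 0.755 = 110164 W
η = P_out / P_in = 94100 / 110164 = 0.854 = 85.4%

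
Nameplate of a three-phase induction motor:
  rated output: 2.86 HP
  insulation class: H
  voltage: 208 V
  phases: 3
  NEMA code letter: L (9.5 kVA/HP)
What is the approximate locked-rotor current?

S_LR = 9.5 × 2.86 = 27.17 kVA
I_LR = S_LR/(√3·V_L) = 27170/(1.732×208) = 75.4 A

75.4 A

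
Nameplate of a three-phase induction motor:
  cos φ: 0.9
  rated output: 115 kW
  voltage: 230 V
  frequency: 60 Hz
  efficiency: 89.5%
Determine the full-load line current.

P_out = 115 kW = 115000 W
P_in = P_out / η = 115000 / 0.895 = 128492 W
I_L = P_in / (√3·V_L·cosφ) = 128492 / (1.732 × 230 × 0.9) = 358 A

358 A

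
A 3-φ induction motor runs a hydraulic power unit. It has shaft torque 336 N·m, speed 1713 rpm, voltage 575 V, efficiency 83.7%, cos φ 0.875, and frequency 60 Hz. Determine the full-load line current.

ω = 2π×1713/60 = 179.4 rad/s; P_out = τω = 336 × 179.4 = 60278 W
P_in = P_out / η = 60278 / 0.837 = 72017 W
I_L = P_in / (√3·V_L·cosφ) = 72017 / (1.732 × 575 × 0.875) = 82.6 A

82.6 A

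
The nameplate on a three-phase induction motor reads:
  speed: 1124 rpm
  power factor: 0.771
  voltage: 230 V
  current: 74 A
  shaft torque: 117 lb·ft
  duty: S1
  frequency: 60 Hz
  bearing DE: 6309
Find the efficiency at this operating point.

82.2 %

τ = 117 lb·ft × 1.356 = 158.7 N·m
ω = 2π × 1124/60 = 117.7 rad/s; P_out = τω = 158.7 × 117.7 = 18679 W
P_in = √3·V_L·I_L·cosφ = 1.732 × 230 × 74 × 0.771 = 22728 W
η = P_out / P_in = 18679 / 22728 = 0.822 = 82.2%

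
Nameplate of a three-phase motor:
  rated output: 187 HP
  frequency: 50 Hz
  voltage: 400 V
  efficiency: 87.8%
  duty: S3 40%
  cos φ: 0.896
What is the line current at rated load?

256 A

P_out = 187 × 746 = 139502 W
P_in = P_out / η = 139502 / 0.878 = 158886 W
I_L = P_in / (√3·V_L·cosφ) = 158886 / (1.732 × 400 × 0.896) = 256 A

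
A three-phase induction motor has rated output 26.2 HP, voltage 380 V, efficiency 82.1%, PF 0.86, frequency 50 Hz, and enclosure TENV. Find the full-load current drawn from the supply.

P_out = 26.2 × 746 = 19545 W
P_in = P_out / η = 19545 / 0.821 = 23806 W
I_L = P_in / (√3·V_L·cosφ) = 23806 / (1.732 × 380 × 0.86) = 42.1 A

42.1 A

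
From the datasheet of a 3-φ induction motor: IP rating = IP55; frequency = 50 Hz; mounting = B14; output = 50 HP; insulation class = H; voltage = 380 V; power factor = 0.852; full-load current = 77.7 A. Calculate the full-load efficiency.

85.6 %

P_out = 50 × 746 = 37300 W
P_in = √3·V_L·I_L·cosφ = 1.732 × 380 × 77.7 × 0.852 = 43570 W
η = P_out / P_in = 37300 / 43570 = 0.856 = 85.6%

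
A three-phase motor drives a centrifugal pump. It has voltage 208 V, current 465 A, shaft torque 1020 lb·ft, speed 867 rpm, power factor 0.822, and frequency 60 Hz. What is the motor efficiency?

91.2 %

τ = 1020 lb·ft × 1.356 = 1383 N·m
ω = 2π × 867/60 = 90.79 rad/s; P_out = τω = 1383 × 90.79 = 125563 W
P_in = √3·V_L·I_L·cosφ = 1.732 × 208 × 465 × 0.822 = 137701 W
η = P_out / P_in = 125563 / 137701 = 0.912 = 91.2%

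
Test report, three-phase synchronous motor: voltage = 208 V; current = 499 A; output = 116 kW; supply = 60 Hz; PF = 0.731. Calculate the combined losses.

P_in = √3·V·I·cosφ = 1.732×208×499×0.731 = 131410 W
P_out = 116000 W
Losses = P_in − P_out = 131410 − 116000 = 15410 W

15.4 kW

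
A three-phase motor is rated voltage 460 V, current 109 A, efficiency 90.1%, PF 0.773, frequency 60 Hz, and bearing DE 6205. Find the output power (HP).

P_in = √3·V·I·cosφ = 1.732 × 460 × 109 × 0.773 = 67129 W
P_out = η·P_in = 0.901 × 67129 = 60483 W
= 60483/746 = 81.1 HP

81.1 HP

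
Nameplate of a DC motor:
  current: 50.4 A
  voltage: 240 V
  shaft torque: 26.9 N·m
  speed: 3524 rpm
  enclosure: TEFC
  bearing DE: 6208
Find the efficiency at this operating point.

82.1 %

ω = 2π × 3524/60 = 369 rad/s; P_out = τω = 26.9 × 369 = 9926 W
P_in = V·I = 240 × 50.4 = 12096 W
η = P_out / P_in = 9926 / 12096 = 0.821 = 82.1%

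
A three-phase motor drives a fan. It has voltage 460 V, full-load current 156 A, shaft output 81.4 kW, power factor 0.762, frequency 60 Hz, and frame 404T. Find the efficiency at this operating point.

85.9 %

P_out = 81.4 kW = 81400 W
P_in = √3·V_L·I_L·cosφ = 1.732 × 460 × 156 × 0.762 = 94708 W
η = P_out / P_in = 81400 / 94708 = 0.859 = 85.9%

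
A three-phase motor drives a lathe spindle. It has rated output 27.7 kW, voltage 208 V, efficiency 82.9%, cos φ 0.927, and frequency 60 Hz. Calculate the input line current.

100 A

P_out = 27.7 kW = 27700 W
P_in = P_out / η = 27700 / 0.829 = 33414 W
I_L = P_in / (√3·V_L·cosφ) = 33414 / (1.732 × 208 × 0.927) = 100 A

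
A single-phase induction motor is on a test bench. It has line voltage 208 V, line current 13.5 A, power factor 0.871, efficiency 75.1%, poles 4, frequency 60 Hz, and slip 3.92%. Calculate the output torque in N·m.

P_in = V·I·cosφ = 208 × 13.5 × 0.871 = 2446 W
P_out = η·P_in = 0.751 × 2446 = 1837 W
n_s = 120×60/4 = 1800 rpm; n = 1800×(1−0.0392) = 1729 rpm
ω = 2π×1729/60 = 181.1 rad/s
τ = P_out/ω = 1837/181.1 = 10.1 N·m

10.1 N·m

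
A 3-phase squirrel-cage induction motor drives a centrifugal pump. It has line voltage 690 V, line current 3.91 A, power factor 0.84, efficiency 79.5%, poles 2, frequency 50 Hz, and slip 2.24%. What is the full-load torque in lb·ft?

P_in = √3·V·I·cosφ = 1.732 × 690 × 3.91 × 0.84 = 3925 W
P_out = η·P_in = 0.795 × 3925 = 3120 W
n_s = 120×50/2 = 3000 rpm; n = 3000×(1−0.0224) = 2933 rpm
ω = 2π×2933/60 = 307.1 rad/s
τ = P_out/ω = 3120/307.1 = 10.16 N·m
In lb·ft: 10.16/1.356 = 7.49 lb·ft

7.49 lb·ft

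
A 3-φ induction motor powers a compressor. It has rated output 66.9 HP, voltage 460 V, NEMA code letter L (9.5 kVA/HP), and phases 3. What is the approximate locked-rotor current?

S_LR = 9.5 × 66.9 = 635.55 kVA
I_LR = S_LR/(√3·V_L) = 635550/(1.732×460) = 798 A

798 A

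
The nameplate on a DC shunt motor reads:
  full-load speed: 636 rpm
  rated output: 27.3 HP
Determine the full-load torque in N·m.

306 N·m

P_out = 27.3 × 746 = 20366 W
ω = 2π × 636/60 = 66.6 rad/s
τ = P_out/ω = 20366/66.6 = 306 N·m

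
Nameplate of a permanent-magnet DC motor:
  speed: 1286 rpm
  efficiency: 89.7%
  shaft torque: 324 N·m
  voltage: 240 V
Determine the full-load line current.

203 A

ω = 2π×1286/60 = 134.7 rad/s; P_out = τω = 324 × 134.7 = 43643 W
P_in = P_out / η = 43643 / 0.897 = 48654 W
I = P_in / V = 48654 / 240 = 203 A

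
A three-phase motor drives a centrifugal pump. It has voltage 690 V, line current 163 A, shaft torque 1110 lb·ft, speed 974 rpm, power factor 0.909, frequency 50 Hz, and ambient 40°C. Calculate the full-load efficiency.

86.7 %

τ = 1110 lb·ft × 1.356 = 1505 N·m
ω = 2π × 974/60 = 102 rad/s; P_out = τω = 1505 × 102 = 153510 W
P_in = √3·V_L·I_L·cosφ = 1.732 × 690 × 163 × 0.909 = 177071 W
η = P_out / P_in = 153510 / 177071 = 0.867 = 86.7%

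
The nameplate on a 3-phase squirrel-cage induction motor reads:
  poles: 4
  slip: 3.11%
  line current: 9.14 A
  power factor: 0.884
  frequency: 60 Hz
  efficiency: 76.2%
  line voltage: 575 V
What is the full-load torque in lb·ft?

24.8 lb·ft

P_in = √3·V·I·cosφ = 1.732 × 575 × 9.14 × 0.884 = 8047 W
P_out = η·P_in = 0.762 × 8047 = 6132 W
n_s = 120×60/4 = 1800 rpm; n = 1800×(1−0.0311) = 1744 rpm
ω = 2π×1744/60 = 182.6 rad/s
τ = P_out/ω = 6132/182.6 = 33.58 N·m
In lb·ft: 33.58/1.356 = 24.8 lb·ft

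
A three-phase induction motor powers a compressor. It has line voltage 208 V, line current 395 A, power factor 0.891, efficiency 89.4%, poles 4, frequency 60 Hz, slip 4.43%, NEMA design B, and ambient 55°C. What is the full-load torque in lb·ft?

P_in = √3·V·I·cosφ = 1.732 × 208 × 395 × 0.891 = 126790 W
P_out = η·P_in = 0.894 × 126790 = 113350 W
n_s = 120×60/4 = 1800 rpm; n = 1800×(1−0.0443) = 1720 rpm
ω = 2π×1720/60 = 180.1 rad/s
τ = P_out/ω = 113350/180.1 = 629.4 N·m
In lb·ft: 629.4/1.356 = 464 lb·ft

464 lb·ft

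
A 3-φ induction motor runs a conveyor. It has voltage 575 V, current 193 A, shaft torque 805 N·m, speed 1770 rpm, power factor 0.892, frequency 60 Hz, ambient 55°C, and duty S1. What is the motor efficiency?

ω = 2π × 1770/60 = 185.4 rad/s; P_out = τω = 805 × 185.4 = 149247 W
P_in = √3·V_L·I_L·cosφ = 1.732 × 575 × 193 × 0.892 = 171450 W
η = P_out / P_in = 149247 / 171450 = 0.870 = 87.0%

87.0 %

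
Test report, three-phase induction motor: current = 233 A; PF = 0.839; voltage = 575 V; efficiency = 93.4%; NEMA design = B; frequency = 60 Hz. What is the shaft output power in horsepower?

244 HP

P_in = √3·V·I·cosφ = 1.732 × 575 × 233 × 0.839 = 194686 W
P_out = η·P_in = 0.934 × 194686 = 181837 W
= 181837/746 = 244 HP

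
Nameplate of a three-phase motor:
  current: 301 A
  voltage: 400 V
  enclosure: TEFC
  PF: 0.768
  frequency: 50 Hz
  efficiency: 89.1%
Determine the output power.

143 kW

P_in = √3·V·I·cosφ = 1.732 × 400 × 301 × 0.768 = 160153 W
P_out = η·P_in = 0.891 × 160153 = 142696 W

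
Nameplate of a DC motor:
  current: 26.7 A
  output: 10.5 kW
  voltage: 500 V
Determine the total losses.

P_in = V·I = 500×26.7 = 13350 W
P_out = 10500 W
Losses = P_in − P_out = 13350 − 10500 = 2850 W

2.85 kW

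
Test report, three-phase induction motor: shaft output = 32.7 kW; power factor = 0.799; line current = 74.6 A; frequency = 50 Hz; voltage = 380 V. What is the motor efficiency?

83.4 %

P_out = 32.7 kW = 32700 W
P_in = √3·V_L·I_L·cosφ = 1.732 × 380 × 74.6 × 0.799 = 39230 W
η = P_out / P_in = 32700 / 39230 = 0.834 = 83.4%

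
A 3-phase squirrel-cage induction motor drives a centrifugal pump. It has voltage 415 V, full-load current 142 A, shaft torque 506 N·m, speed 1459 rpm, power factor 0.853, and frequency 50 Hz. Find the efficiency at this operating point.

88.8 %

ω = 2π × 1459/60 = 152.8 rad/s; P_out = τω = 506 × 152.8 = 77317 W
P_in = √3·V_L·I_L·cosφ = 1.732 × 415 × 142 × 0.853 = 87063 W
η = P_out / P_in = 77317 / 87063 = 0.888 = 88.8%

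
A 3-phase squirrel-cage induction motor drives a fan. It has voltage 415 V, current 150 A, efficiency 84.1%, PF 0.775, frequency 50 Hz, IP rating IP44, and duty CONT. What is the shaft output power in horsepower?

94.2 HP

P_in = √3·V·I·cosφ = 1.732 × 415 × 150 × 0.775 = 83558 W
P_out = η·P_in = 0.841 × 83558 = 70272 W
= 70272/746 = 94.2 HP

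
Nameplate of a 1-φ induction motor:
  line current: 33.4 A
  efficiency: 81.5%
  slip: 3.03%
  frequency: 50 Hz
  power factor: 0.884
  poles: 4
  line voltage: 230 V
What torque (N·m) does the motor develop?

36.3 N·m

P_in = V·I·cosφ = 230 × 33.4 × 0.884 = 6791 W
P_out = η·P_in = 0.815 × 6791 = 5535 W
n_s = 120×50/4 = 1500 rpm; n = 1500×(1−0.0303) = 1455 rpm
ω = 2π×1455/60 = 152.4 rad/s
τ = P_out/ω = 5535/152.4 = 36.3 N·m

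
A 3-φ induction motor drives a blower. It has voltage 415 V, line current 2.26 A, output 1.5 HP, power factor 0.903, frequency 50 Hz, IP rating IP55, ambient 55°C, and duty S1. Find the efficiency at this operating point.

P_out = 1.5 × 746 = 1119 W
P_in = √3·V_L·I_L·cosφ = 1.732 × 415 × 2.26 × 0.903 = 1467 W
η = P_out / P_in = 1119 / 1467 = 0.763 = 76.3%

76.3 %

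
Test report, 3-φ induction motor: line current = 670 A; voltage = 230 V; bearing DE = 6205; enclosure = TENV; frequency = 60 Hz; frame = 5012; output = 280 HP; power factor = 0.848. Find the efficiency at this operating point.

92.3 %

P_out = 280 × 746 = 208880 W
P_in = √3·V_L·I_L·cosφ = 1.732 × 230 × 670 × 0.848 = 226332 W
η = P_out / P_in = 208880 / 226332 = 0.923 = 92.3%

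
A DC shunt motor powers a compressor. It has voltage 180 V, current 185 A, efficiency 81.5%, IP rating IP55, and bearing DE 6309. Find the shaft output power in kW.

P_in = V·I = 180 × 185 = 33300 W
P_out = η·P_in = 0.815 × 33300 = 27140 W

27.1 kW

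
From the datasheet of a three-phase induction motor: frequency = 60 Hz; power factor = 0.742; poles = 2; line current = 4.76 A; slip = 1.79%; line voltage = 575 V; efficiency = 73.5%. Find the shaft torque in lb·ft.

P_in = √3·V·I·cosφ = 1.732 × 575 × 4.76 × 0.742 = 3517 W
P_out = η·P_in = 0.735 × 3517 = 2585 W
n_s = 120×60/2 = 3600 rpm; n = 3600×(1−0.0179) = 3536 rpm
ω = 2π×3536/60 = 370.3 rad/s
τ = P_out/ω = 2585/370.3 = 6.981 N·m
In lb·ft: 6.981/1.356 = 5.15 lb·ft

5.15 lb·ft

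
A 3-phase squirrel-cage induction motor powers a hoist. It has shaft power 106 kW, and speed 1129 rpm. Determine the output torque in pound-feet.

661 lb·ft

ω = 2π × 1129/60 = 118.2 rad/s
τ = P/ω = 106000/118.2 = 896.8 N·m
In lb·ft: 896.8/1.356 = 661 lb·ft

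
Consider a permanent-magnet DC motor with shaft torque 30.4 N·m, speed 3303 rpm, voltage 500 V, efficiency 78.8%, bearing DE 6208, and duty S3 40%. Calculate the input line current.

ω = 2π×3303/60 = 345.9 rad/s; P_out = τω = 30.4 × 345.9 = 10515 W
P_in = P_out / η = 10515 / 0.788 = 13344 W
I = P_in / V = 13344 / 500 = 26.7 A

26.7 A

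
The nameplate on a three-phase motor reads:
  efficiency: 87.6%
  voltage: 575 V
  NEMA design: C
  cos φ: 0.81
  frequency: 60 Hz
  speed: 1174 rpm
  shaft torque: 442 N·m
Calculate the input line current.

ω = 2π×1174/60 = 122.9 rad/s; P_out = τω = 442 × 122.9 = 54322 W
P_in = P_out / η = 54322 / 0.876 = 62011 W
I_L = P_in / (√3·V_L·cosφ) = 62011 / (1.732 × 575 × 0.81) = 76.9 A

76.9 A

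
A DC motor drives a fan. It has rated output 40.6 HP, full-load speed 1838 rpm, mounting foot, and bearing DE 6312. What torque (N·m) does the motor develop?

P_out = 40.6 × 746 = 30288 W
ω = 2π × 1838/60 = 192.5 rad/s
τ = P_out/ω = 30288/192.5 = 157 N·m

157 N·m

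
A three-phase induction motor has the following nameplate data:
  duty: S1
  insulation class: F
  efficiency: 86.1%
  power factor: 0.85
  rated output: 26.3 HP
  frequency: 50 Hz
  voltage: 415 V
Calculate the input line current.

P_out = 26.3 × 746 = 19620 W
P_in = P_out / η = 19620 / 0.861 = 22787 W
I_L = P_in / (√3·V_L·cosφ) = 22787 / (1.732 × 415 × 0.85) = 37.3 A

37.3 A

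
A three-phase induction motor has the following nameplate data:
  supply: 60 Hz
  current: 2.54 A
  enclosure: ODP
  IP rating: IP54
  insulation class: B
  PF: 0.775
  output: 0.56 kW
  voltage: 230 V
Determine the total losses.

224 W

P_in = √3·V·I·cosφ = 1.732×230×2.54×0.775 = 784 W
P_out = 560 W
Losses = P_in − P_out = 784 − 560 = 224 W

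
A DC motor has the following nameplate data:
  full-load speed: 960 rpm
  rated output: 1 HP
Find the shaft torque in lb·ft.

5.47 lb·ft

P_out = 1 × 746 = 746 W
ω = 2π × 960/60 = 100.5 rad/s
τ = P_out/ω = 746/100.5 = 7.423 N·m
In lb·ft: 7.423/1.356 = 5.47 lb·ft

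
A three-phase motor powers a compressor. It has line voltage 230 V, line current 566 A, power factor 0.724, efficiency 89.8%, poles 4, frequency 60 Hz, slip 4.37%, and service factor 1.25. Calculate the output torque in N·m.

P_in = √3·V·I·cosφ = 1.732 × 230 × 566 × 0.724 = 163242 W
P_out = η·P_in = 0.898 × 163242 = 146591 W
n_s = 120×60/4 = 1800 rpm; n = 1800×(1−0.0437) = 1721 rpm
ω = 2π×1721/60 = 180.2 rad/s
τ = P_out/ω = 146591/180.2 = 813 N·m

813 N·m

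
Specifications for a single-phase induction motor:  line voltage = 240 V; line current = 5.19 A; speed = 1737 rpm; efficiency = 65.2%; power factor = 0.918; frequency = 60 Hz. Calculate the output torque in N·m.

P_in = V·I·cosφ = 240 × 5.19 × 0.918 = 1143 W
P_out = η·P_in = 0.652 × 1143 = 745 W
n = 1737 rpm
ω = 2π×1737/60 = 181.9 rad/s
τ = P_out/ω = 745/181.9 = 4.1 N·m

4.1 N·m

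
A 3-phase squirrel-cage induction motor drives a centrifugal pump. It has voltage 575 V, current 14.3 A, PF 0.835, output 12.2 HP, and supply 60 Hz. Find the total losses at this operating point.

2790 W

P_in = √3·V·I·cosφ = 1.732×575×14.3×0.835 = 11892 W
P_out = 12.2×746 = 9101 W
Losses = P_in − P_out = 11892 − 9101 = 2791 W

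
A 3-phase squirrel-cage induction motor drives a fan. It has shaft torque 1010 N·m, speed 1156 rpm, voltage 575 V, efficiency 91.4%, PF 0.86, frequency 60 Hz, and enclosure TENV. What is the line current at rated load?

156 A

ω = 2π×1156/60 = 121.1 rad/s; P_out = τω = 1010 × 121.1 = 122311 W
P_in = P_out / η = 122311 / 0.914 = 133819 W
I_L = P_in / (√3·V_L·cosφ) = 133819 / (1.732 × 575 × 0.86) = 156 A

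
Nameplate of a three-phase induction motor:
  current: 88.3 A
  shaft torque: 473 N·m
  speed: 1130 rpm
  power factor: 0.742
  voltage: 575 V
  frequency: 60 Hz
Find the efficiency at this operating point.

85.8 %

ω = 2π × 1130/60 = 118.3 rad/s; P_out = τω = 473 × 118.3 = 55956 W
P_in = √3·V_L·I_L·cosφ = 1.732 × 575 × 88.3 × 0.742 = 65250 W
η = P_out / P_in = 55956 / 65250 = 0.858 = 85.8%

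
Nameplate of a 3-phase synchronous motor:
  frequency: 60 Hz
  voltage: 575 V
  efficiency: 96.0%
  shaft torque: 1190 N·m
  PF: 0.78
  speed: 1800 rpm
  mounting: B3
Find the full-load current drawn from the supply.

ω = 2π×1800/60 = 188.5 rad/s; P_out = τω = 1190 × 188.5 = 224315 W
P_in = P_out / η = 224315 / 0.960 = 233661 W
I_L = P_in / (√3·V_L·cosφ) = 233661 / (1.732 × 575 × 0.78) = 301 A

301 A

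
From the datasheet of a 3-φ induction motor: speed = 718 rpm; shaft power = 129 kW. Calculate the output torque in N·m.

1720 N·m

ω = 2π × 718/60 = 75.19 rad/s
τ = P/ω = 129000/75.19 = 1720 N·m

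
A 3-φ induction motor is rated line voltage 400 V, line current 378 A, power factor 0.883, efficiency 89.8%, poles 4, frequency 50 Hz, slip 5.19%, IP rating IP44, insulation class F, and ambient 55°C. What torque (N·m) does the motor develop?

P_in = √3·V·I·cosφ = 1.732 × 400 × 378 × 0.883 = 231239 W
P_out = η·P_in = 0.898 × 231239 = 207653 W
n_s = 120×50/4 = 1500 rpm; n = 1500×(1−0.0519) = 1422 rpm
ω = 2π×1422/60 = 148.9 rad/s
τ = P_out/ω = 207653/148.9 = 1390 N·m

1390 N·m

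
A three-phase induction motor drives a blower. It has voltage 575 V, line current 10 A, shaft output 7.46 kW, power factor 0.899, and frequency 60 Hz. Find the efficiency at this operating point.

83.3 %

P_out = 7.46 kW = 7460 W
P_in = √3·V_L·I_L·cosφ = 1.732 × 575 × 10 × 0.899 = 8953 W
η = P_out / P_in = 7460 / 8953 = 0.833 = 83.3%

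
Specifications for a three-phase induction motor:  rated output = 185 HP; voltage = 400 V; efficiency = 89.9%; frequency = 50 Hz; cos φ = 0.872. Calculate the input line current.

P_out = 185 × 746 = 138010 W
P_in = P_out / η = 138010 / 0.899 = 153515 W
I_L = P_in / (√3·V_L·cosφ) = 153515 / (1.732 × 400 × 0.872) = 254 A

254 A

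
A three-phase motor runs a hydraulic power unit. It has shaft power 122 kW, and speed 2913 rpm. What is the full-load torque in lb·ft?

295 lb·ft

ω = 2π × 2913/60 = 305 rad/s
τ = P/ω = 122000/305 = 400 N·m
In lb·ft: 400/1.356 = 295 lb·ft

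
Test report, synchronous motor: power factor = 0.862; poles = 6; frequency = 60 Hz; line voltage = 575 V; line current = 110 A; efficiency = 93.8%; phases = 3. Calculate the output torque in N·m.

P_in = √3·V·I·cosφ = 1.732 × 575 × 110 × 0.862 = 94431 W
P_out = η·P_in = 0.938 × 94431 = 88576 W
n = n_s = 120×60/6 = 1200 rpm (synchronous)
ω = 2π×1200/60 = 125.7 rad/s
τ = P_out/ω = 88576/125.7 = 705 N·m

705 N·m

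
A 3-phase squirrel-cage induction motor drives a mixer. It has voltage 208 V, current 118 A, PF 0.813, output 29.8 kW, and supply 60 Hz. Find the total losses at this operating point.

P_in = √3·V·I·cosφ = 1.732×208×118×0.813 = 34561 W
P_out = 29800 W
Losses = P_in − P_out = 34561 − 29800 = 4761 W

4.76 kW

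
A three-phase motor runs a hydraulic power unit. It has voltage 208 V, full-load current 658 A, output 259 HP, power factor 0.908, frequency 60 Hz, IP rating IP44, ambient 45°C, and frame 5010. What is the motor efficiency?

89.8 %

P_out = 259 × 746 = 193214 W
P_in = √3·V_L·I_L·cosφ = 1.732 × 208 × 658 × 0.908 = 215240 W
η = P_out / P_in = 193214 / 215240 = 0.898 = 89.8%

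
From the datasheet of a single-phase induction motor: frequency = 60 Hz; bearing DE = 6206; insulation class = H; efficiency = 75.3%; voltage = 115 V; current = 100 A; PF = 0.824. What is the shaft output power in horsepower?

P_in = V·I·cosφ = 115 × 100 × 0.824 = 9476 W
P_out = η·P_in = 0.753 × 9476 = 7135 W
= 7135/746 = 9.56 HP

9.56 HP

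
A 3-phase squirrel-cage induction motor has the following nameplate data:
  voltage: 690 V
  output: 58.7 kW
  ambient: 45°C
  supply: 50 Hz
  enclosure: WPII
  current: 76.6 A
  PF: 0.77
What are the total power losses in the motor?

P_in = √3·V·I·cosφ = 1.732×690×76.6×0.77 = 70488 W
P_out = 58700 W
Losses = P_in − P_out = 70488 − 58700 = 11788 W

11.8 kW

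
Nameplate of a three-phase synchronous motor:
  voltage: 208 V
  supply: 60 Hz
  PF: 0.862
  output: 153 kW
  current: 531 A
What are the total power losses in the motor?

11.9 kW

P_in = √3·V·I·cosφ = 1.732×208×531×0.862 = 164897 W
P_out = 153000 W
Losses = P_in − P_out = 164897 − 153000 = 11897 W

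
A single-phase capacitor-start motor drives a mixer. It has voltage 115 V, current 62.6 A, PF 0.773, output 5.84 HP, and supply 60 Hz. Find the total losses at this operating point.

1210 W

P_in = V·I·cosφ = 115×62.6×0.773 = 5565 W
P_out = 5.84×746 = 4357 W
Losses = P_in − P_out = 5565 − 4357 = 1208 W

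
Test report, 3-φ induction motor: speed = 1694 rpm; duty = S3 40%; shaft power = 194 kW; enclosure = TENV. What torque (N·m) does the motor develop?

1090 N·m

ω = 2π × 1694/60 = 177.4 rad/s
τ = P/ω = 194000/177.4 = 1090 N·m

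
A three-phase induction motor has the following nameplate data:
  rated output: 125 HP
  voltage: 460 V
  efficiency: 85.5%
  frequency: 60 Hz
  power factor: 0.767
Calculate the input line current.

178 A

P_out = 125 × 746 = 93250 W
P_in = P_out / η = 93250 / 0.855 = 109064 W
I_L = P_in / (√3·V_L·cosφ) = 109064 / (1.732 × 460 × 0.767) = 178 A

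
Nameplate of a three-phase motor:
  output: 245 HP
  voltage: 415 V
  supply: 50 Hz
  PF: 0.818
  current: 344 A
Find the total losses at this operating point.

P_in = √3·V·I·cosφ = 1.732×415×344×0.818 = 202259 W
P_out = 245×746 = 182770 W
Losses = P_in − P_out = 202259 − 182770 = 19489 W

19500 W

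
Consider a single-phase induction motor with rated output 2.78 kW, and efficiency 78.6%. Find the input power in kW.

P_out = 2780 W
P_in = P_out/η = 2780/0.786 = 3537 W = 3.54 kW

3.54 kW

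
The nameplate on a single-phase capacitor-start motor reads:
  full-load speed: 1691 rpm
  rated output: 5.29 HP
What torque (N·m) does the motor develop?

P_out = 5.29 × 746 = 3946 W
ω = 2π × 1691/60 = 177.1 rad/s
τ = P_out/ω = 3946/177.1 = 22.3 N·m

22.3 N·m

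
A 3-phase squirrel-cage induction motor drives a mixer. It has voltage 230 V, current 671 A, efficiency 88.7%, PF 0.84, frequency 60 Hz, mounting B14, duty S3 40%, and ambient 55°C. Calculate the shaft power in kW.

P_in = √3·V·I·cosφ = 1.732 × 230 × 671 × 0.84 = 224532 W
P_out = η·P_in = 0.887 × 224532 = 199160 W

199 kW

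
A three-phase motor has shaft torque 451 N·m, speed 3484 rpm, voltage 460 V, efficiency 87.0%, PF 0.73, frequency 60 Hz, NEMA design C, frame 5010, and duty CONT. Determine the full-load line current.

ω = 2π×3484/60 = 364.8 rad/s; P_out = τω = 451 × 364.8 = 164525 W
P_in = P_out / η = 164525 / 0.870 = 189109 W
I_L = P_in / (√3·V_L·cosφ) = 189109 / (1.732 × 460 × 0.73) = 325 A

325 A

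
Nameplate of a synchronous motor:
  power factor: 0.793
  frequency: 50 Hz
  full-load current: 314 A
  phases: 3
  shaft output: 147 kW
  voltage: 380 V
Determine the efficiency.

P_out = 147 kW = 147000 W
P_in = √3·V_L·I_L·cosφ = 1.732 × 380 × 314 × 0.793 = 163883 W
η = P_out / P_in = 147000 / 163883 = 0.897 = 89.7%

89.7 %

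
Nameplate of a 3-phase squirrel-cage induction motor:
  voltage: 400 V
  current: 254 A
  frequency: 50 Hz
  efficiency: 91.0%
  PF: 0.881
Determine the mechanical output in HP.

189 HP

P_in = √3·V·I·cosφ = 1.732 × 400 × 254 × 0.881 = 155031 W
P_out = η·P_in = 0.91 × 155031 = 141078 W
= 141078/746 = 189 HP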